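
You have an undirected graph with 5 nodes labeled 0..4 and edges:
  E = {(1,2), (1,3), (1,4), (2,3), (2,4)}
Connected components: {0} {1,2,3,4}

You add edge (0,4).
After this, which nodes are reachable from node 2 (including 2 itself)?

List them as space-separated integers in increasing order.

Answer: 0 1 2 3 4

Derivation:
Before: nodes reachable from 2: {1,2,3,4}
Adding (0,4): merges 2's component with another. Reachability grows.
After: nodes reachable from 2: {0,1,2,3,4}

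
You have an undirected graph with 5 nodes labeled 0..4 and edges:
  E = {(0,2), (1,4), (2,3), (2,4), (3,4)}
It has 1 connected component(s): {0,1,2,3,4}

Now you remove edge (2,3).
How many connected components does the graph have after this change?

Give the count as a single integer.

Answer: 1

Derivation:
Initial component count: 1
Remove (2,3): not a bridge. Count unchanged: 1.
  After removal, components: {0,1,2,3,4}
New component count: 1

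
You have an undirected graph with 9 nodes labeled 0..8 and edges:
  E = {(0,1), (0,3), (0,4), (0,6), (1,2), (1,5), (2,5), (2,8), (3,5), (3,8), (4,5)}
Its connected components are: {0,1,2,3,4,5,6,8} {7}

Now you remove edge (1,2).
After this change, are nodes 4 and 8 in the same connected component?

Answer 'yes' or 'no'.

Answer: yes

Derivation:
Initial components: {0,1,2,3,4,5,6,8} {7}
Removing edge (1,2): not a bridge — component count unchanged at 2.
New components: {0,1,2,3,4,5,6,8} {7}
Are 4 and 8 in the same component? yes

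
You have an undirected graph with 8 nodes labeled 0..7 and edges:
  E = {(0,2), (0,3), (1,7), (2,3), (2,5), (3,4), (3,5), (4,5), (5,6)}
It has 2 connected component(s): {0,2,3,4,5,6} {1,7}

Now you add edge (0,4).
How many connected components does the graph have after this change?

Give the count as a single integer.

Answer: 2

Derivation:
Initial component count: 2
Add (0,4): endpoints already in same component. Count unchanged: 2.
New component count: 2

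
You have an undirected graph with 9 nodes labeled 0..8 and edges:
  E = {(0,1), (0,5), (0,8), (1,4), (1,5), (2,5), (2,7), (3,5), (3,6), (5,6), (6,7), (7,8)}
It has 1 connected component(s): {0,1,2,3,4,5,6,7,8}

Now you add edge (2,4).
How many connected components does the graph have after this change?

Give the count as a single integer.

Answer: 1

Derivation:
Initial component count: 1
Add (2,4): endpoints already in same component. Count unchanged: 1.
New component count: 1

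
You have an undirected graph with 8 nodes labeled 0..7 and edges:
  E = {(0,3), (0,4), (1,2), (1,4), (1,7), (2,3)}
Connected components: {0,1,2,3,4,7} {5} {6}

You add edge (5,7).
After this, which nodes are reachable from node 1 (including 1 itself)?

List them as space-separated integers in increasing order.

Answer: 0 1 2 3 4 5 7

Derivation:
Before: nodes reachable from 1: {0,1,2,3,4,7}
Adding (5,7): merges 1's component with another. Reachability grows.
After: nodes reachable from 1: {0,1,2,3,4,5,7}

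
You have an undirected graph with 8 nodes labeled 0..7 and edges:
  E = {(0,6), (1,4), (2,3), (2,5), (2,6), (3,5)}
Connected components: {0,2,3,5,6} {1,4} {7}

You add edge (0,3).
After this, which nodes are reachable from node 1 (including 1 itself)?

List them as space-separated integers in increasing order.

Answer: 1 4

Derivation:
Before: nodes reachable from 1: {1,4}
Adding (0,3): both endpoints already in same component. Reachability from 1 unchanged.
After: nodes reachable from 1: {1,4}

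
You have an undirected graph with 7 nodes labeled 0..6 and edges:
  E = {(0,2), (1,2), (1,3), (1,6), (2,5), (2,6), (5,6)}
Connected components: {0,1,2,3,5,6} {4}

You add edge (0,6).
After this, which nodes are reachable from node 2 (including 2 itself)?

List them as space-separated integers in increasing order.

Answer: 0 1 2 3 5 6

Derivation:
Before: nodes reachable from 2: {0,1,2,3,5,6}
Adding (0,6): both endpoints already in same component. Reachability from 2 unchanged.
After: nodes reachable from 2: {0,1,2,3,5,6}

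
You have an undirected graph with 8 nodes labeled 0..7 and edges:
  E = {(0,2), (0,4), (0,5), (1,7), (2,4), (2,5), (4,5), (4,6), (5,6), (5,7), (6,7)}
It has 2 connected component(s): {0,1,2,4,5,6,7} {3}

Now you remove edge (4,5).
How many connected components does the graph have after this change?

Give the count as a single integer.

Answer: 2

Derivation:
Initial component count: 2
Remove (4,5): not a bridge. Count unchanged: 2.
  After removal, components: {0,1,2,4,5,6,7} {3}
New component count: 2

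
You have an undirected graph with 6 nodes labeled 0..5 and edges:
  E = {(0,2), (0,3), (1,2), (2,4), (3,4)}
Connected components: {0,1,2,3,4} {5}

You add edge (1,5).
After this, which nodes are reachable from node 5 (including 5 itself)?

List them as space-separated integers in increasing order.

Before: nodes reachable from 5: {5}
Adding (1,5): merges 5's component with another. Reachability grows.
After: nodes reachable from 5: {0,1,2,3,4,5}

Answer: 0 1 2 3 4 5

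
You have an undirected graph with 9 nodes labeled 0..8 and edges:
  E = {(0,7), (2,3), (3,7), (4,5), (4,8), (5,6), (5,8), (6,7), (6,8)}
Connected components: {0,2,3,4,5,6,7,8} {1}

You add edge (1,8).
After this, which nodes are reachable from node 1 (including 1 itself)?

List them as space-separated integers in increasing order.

Before: nodes reachable from 1: {1}
Adding (1,8): merges 1's component with another. Reachability grows.
After: nodes reachable from 1: {0,1,2,3,4,5,6,7,8}

Answer: 0 1 2 3 4 5 6 7 8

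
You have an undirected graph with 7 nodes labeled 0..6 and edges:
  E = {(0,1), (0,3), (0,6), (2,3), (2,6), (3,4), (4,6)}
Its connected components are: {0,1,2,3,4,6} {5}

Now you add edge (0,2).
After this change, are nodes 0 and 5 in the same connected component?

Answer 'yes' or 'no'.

Initial components: {0,1,2,3,4,6} {5}
Adding edge (0,2): both already in same component {0,1,2,3,4,6}. No change.
New components: {0,1,2,3,4,6} {5}
Are 0 and 5 in the same component? no

Answer: no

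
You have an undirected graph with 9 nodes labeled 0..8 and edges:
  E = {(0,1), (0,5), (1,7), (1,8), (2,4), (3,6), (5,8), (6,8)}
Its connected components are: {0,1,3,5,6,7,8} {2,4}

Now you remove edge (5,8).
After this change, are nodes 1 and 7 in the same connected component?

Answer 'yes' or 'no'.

Initial components: {0,1,3,5,6,7,8} {2,4}
Removing edge (5,8): not a bridge — component count unchanged at 2.
New components: {0,1,3,5,6,7,8} {2,4}
Are 1 and 7 in the same component? yes

Answer: yes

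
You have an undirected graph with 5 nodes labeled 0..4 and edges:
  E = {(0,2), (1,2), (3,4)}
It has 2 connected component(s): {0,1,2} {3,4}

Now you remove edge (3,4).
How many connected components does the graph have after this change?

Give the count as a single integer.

Initial component count: 2
Remove (3,4): it was a bridge. Count increases: 2 -> 3.
  After removal, components: {0,1,2} {3} {4}
New component count: 3

Answer: 3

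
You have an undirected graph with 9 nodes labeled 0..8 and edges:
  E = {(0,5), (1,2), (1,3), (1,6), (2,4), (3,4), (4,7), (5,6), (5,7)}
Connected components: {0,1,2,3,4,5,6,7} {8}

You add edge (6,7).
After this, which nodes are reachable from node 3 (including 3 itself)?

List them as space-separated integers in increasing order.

Before: nodes reachable from 3: {0,1,2,3,4,5,6,7}
Adding (6,7): both endpoints already in same component. Reachability from 3 unchanged.
After: nodes reachable from 3: {0,1,2,3,4,5,6,7}

Answer: 0 1 2 3 4 5 6 7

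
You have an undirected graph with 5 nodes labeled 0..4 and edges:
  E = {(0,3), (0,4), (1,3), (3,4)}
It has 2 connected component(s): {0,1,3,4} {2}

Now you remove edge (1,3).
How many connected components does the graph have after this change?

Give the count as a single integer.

Answer: 3

Derivation:
Initial component count: 2
Remove (1,3): it was a bridge. Count increases: 2 -> 3.
  After removal, components: {0,3,4} {1} {2}
New component count: 3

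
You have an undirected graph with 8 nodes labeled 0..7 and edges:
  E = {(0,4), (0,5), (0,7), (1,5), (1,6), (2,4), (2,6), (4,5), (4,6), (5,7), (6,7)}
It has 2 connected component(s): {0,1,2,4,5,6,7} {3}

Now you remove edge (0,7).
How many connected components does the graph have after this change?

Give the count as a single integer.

Initial component count: 2
Remove (0,7): not a bridge. Count unchanged: 2.
  After removal, components: {0,1,2,4,5,6,7} {3}
New component count: 2

Answer: 2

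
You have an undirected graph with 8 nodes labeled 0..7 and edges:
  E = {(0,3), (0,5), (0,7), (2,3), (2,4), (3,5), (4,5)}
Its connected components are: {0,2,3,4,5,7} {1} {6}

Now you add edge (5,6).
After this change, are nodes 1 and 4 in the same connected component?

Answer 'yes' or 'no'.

Initial components: {0,2,3,4,5,7} {1} {6}
Adding edge (5,6): merges {0,2,3,4,5,7} and {6}.
New components: {0,2,3,4,5,6,7} {1}
Are 1 and 4 in the same component? no

Answer: no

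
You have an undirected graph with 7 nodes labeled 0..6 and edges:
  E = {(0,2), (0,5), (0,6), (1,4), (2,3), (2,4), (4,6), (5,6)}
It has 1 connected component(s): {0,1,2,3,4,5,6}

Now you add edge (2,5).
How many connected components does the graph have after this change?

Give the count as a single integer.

Answer: 1

Derivation:
Initial component count: 1
Add (2,5): endpoints already in same component. Count unchanged: 1.
New component count: 1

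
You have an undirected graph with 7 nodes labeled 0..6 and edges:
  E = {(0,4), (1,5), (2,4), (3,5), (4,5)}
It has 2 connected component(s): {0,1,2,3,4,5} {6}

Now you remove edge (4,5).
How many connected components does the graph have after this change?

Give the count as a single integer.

Initial component count: 2
Remove (4,5): it was a bridge. Count increases: 2 -> 3.
  After removal, components: {0,2,4} {1,3,5} {6}
New component count: 3

Answer: 3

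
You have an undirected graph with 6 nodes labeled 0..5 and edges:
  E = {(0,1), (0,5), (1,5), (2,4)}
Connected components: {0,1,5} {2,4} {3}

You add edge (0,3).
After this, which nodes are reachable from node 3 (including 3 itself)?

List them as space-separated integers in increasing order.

Answer: 0 1 3 5

Derivation:
Before: nodes reachable from 3: {3}
Adding (0,3): merges 3's component with another. Reachability grows.
After: nodes reachable from 3: {0,1,3,5}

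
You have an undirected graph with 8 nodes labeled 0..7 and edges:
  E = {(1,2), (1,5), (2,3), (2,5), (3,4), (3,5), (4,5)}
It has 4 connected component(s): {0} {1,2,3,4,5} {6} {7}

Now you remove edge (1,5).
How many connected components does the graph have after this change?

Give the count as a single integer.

Initial component count: 4
Remove (1,5): not a bridge. Count unchanged: 4.
  After removal, components: {0} {1,2,3,4,5} {6} {7}
New component count: 4

Answer: 4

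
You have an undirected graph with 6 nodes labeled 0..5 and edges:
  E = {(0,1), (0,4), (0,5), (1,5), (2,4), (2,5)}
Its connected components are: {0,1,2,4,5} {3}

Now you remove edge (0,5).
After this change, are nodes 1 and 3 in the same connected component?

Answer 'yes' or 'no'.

Answer: no

Derivation:
Initial components: {0,1,2,4,5} {3}
Removing edge (0,5): not a bridge — component count unchanged at 2.
New components: {0,1,2,4,5} {3}
Are 1 and 3 in the same component? no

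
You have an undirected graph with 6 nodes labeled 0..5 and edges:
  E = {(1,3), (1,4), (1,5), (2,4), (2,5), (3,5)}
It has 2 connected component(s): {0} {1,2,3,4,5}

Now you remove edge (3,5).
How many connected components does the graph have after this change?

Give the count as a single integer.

Answer: 2

Derivation:
Initial component count: 2
Remove (3,5): not a bridge. Count unchanged: 2.
  After removal, components: {0} {1,2,3,4,5}
New component count: 2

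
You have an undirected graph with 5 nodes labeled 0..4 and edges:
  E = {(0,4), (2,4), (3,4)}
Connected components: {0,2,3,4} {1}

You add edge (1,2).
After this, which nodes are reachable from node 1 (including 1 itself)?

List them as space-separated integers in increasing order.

Answer: 0 1 2 3 4

Derivation:
Before: nodes reachable from 1: {1}
Adding (1,2): merges 1's component with another. Reachability grows.
After: nodes reachable from 1: {0,1,2,3,4}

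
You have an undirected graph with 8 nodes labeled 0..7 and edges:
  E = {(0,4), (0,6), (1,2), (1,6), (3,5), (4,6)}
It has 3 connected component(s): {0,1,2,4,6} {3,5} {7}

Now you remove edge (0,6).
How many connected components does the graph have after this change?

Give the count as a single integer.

Answer: 3

Derivation:
Initial component count: 3
Remove (0,6): not a bridge. Count unchanged: 3.
  After removal, components: {0,1,2,4,6} {3,5} {7}
New component count: 3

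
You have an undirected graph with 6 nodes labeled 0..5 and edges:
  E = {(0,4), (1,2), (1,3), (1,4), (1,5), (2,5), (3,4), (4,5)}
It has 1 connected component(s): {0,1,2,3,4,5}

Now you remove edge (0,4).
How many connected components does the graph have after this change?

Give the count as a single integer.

Initial component count: 1
Remove (0,4): it was a bridge. Count increases: 1 -> 2.
  After removal, components: {0} {1,2,3,4,5}
New component count: 2

Answer: 2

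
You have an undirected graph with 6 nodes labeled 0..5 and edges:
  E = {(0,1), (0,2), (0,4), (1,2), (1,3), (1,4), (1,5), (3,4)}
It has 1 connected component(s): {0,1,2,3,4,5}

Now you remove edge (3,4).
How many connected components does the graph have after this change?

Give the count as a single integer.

Initial component count: 1
Remove (3,4): not a bridge. Count unchanged: 1.
  After removal, components: {0,1,2,3,4,5}
New component count: 1

Answer: 1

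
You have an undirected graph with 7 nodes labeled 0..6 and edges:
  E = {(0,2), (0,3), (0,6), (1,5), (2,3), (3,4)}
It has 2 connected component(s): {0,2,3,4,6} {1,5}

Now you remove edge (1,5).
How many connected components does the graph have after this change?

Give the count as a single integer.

Answer: 3

Derivation:
Initial component count: 2
Remove (1,5): it was a bridge. Count increases: 2 -> 3.
  After removal, components: {0,2,3,4,6} {1} {5}
New component count: 3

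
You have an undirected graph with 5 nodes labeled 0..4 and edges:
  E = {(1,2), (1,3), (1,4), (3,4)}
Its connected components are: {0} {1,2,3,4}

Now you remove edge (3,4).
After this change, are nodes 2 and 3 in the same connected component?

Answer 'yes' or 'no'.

Answer: yes

Derivation:
Initial components: {0} {1,2,3,4}
Removing edge (3,4): not a bridge — component count unchanged at 2.
New components: {0} {1,2,3,4}
Are 2 and 3 in the same component? yes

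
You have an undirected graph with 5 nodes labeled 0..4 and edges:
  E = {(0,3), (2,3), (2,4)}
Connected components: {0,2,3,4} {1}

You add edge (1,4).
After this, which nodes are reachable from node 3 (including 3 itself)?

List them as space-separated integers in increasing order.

Answer: 0 1 2 3 4

Derivation:
Before: nodes reachable from 3: {0,2,3,4}
Adding (1,4): merges 3's component with another. Reachability grows.
After: nodes reachable from 3: {0,1,2,3,4}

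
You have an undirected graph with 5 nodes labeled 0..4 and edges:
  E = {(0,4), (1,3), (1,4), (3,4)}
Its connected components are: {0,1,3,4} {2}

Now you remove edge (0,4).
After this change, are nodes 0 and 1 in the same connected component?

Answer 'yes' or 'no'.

Answer: no

Derivation:
Initial components: {0,1,3,4} {2}
Removing edge (0,4): it was a bridge — component count 2 -> 3.
New components: {0} {1,3,4} {2}
Are 0 and 1 in the same component? no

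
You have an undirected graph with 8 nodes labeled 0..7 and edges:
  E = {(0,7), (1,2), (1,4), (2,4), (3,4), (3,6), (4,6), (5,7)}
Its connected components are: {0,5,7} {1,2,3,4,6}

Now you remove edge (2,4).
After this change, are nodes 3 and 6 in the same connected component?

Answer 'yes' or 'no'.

Initial components: {0,5,7} {1,2,3,4,6}
Removing edge (2,4): not a bridge — component count unchanged at 2.
New components: {0,5,7} {1,2,3,4,6}
Are 3 and 6 in the same component? yes

Answer: yes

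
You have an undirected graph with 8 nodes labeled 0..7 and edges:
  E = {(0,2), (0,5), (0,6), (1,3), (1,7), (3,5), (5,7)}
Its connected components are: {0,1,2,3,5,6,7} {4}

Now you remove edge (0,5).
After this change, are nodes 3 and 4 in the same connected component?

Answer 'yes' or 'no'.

Answer: no

Derivation:
Initial components: {0,1,2,3,5,6,7} {4}
Removing edge (0,5): it was a bridge — component count 2 -> 3.
New components: {0,2,6} {1,3,5,7} {4}
Are 3 and 4 in the same component? no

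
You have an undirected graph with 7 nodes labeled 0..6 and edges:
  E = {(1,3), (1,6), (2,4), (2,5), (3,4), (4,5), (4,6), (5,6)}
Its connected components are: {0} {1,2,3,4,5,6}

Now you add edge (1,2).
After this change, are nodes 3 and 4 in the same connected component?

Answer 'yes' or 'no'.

Initial components: {0} {1,2,3,4,5,6}
Adding edge (1,2): both already in same component {1,2,3,4,5,6}. No change.
New components: {0} {1,2,3,4,5,6}
Are 3 and 4 in the same component? yes

Answer: yes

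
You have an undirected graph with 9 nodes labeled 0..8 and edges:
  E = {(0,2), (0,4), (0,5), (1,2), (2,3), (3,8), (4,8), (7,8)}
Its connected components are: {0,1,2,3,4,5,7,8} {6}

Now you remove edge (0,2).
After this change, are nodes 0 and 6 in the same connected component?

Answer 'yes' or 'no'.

Answer: no

Derivation:
Initial components: {0,1,2,3,4,5,7,8} {6}
Removing edge (0,2): not a bridge — component count unchanged at 2.
New components: {0,1,2,3,4,5,7,8} {6}
Are 0 and 6 in the same component? no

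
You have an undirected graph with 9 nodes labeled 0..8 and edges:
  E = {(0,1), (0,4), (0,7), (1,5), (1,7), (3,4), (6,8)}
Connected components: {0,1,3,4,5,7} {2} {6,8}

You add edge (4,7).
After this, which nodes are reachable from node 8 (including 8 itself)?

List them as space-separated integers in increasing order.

Before: nodes reachable from 8: {6,8}
Adding (4,7): both endpoints already in same component. Reachability from 8 unchanged.
After: nodes reachable from 8: {6,8}

Answer: 6 8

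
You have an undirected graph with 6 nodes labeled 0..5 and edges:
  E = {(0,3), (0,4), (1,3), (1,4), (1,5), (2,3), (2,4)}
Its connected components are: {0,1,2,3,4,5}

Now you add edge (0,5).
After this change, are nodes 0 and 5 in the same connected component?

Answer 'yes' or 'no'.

Answer: yes

Derivation:
Initial components: {0,1,2,3,4,5}
Adding edge (0,5): both already in same component {0,1,2,3,4,5}. No change.
New components: {0,1,2,3,4,5}
Are 0 and 5 in the same component? yes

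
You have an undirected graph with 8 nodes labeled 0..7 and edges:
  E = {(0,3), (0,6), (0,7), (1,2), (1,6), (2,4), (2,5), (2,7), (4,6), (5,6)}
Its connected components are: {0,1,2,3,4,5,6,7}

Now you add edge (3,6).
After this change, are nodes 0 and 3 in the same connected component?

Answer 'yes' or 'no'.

Initial components: {0,1,2,3,4,5,6,7}
Adding edge (3,6): both already in same component {0,1,2,3,4,5,6,7}. No change.
New components: {0,1,2,3,4,5,6,7}
Are 0 and 3 in the same component? yes

Answer: yes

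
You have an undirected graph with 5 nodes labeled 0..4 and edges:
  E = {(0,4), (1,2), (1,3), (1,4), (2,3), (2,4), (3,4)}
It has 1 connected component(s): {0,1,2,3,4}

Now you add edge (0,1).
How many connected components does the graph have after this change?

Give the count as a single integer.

Answer: 1

Derivation:
Initial component count: 1
Add (0,1): endpoints already in same component. Count unchanged: 1.
New component count: 1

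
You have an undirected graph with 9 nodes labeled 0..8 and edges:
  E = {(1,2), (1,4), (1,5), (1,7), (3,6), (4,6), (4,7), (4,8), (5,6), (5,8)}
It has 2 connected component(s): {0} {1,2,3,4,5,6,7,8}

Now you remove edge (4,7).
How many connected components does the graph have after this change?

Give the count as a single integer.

Answer: 2

Derivation:
Initial component count: 2
Remove (4,7): not a bridge. Count unchanged: 2.
  After removal, components: {0} {1,2,3,4,5,6,7,8}
New component count: 2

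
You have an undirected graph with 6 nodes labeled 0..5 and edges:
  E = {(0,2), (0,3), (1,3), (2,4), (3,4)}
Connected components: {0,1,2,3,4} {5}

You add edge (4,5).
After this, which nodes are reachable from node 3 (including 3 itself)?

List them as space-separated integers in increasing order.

Before: nodes reachable from 3: {0,1,2,3,4}
Adding (4,5): merges 3's component with another. Reachability grows.
After: nodes reachable from 3: {0,1,2,3,4,5}

Answer: 0 1 2 3 4 5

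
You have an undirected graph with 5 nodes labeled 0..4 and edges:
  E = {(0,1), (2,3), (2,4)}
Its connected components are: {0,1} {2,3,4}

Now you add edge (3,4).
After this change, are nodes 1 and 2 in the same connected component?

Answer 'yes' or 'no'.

Initial components: {0,1} {2,3,4}
Adding edge (3,4): both already in same component {2,3,4}. No change.
New components: {0,1} {2,3,4}
Are 1 and 2 in the same component? no

Answer: no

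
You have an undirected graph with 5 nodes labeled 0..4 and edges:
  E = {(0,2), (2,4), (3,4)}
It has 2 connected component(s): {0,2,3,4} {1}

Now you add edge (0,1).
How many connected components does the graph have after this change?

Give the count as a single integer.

Initial component count: 2
Add (0,1): merges two components. Count decreases: 2 -> 1.
New component count: 1

Answer: 1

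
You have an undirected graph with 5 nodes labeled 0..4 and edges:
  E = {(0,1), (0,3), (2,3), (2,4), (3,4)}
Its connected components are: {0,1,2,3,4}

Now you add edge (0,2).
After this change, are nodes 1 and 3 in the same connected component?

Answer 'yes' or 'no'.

Answer: yes

Derivation:
Initial components: {0,1,2,3,4}
Adding edge (0,2): both already in same component {0,1,2,3,4}. No change.
New components: {0,1,2,3,4}
Are 1 and 3 in the same component? yes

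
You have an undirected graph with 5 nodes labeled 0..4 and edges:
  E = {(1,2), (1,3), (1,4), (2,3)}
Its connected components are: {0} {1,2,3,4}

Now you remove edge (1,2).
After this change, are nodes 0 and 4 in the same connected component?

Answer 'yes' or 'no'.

Initial components: {0} {1,2,3,4}
Removing edge (1,2): not a bridge — component count unchanged at 2.
New components: {0} {1,2,3,4}
Are 0 and 4 in the same component? no

Answer: no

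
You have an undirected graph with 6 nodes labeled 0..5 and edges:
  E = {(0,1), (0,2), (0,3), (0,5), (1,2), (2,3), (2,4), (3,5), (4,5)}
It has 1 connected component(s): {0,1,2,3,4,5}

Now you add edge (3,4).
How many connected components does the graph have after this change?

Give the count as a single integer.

Answer: 1

Derivation:
Initial component count: 1
Add (3,4): endpoints already in same component. Count unchanged: 1.
New component count: 1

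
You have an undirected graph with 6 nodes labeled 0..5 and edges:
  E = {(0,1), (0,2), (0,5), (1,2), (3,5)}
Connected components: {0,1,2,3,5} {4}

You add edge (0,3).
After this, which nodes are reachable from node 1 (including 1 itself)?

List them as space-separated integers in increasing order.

Before: nodes reachable from 1: {0,1,2,3,5}
Adding (0,3): both endpoints already in same component. Reachability from 1 unchanged.
After: nodes reachable from 1: {0,1,2,3,5}

Answer: 0 1 2 3 5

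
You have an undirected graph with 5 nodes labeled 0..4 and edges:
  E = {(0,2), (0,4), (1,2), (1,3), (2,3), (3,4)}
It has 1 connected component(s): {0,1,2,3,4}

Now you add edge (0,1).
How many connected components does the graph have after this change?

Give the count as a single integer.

Initial component count: 1
Add (0,1): endpoints already in same component. Count unchanged: 1.
New component count: 1

Answer: 1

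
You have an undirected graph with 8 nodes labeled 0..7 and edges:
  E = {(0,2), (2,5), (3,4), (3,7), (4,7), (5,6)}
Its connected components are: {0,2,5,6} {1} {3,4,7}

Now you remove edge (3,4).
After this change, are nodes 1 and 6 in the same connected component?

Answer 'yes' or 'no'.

Initial components: {0,2,5,6} {1} {3,4,7}
Removing edge (3,4): not a bridge — component count unchanged at 3.
New components: {0,2,5,6} {1} {3,4,7}
Are 1 and 6 in the same component? no

Answer: no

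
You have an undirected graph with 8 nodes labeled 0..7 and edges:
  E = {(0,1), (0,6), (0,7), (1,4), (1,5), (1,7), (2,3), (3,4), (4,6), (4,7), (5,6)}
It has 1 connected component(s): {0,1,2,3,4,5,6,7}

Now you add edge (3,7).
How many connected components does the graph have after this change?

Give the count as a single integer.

Answer: 1

Derivation:
Initial component count: 1
Add (3,7): endpoints already in same component. Count unchanged: 1.
New component count: 1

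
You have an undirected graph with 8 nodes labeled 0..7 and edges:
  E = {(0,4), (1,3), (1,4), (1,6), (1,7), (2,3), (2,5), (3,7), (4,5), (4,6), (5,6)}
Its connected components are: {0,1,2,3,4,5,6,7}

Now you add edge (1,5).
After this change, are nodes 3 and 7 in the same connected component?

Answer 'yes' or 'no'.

Answer: yes

Derivation:
Initial components: {0,1,2,3,4,5,6,7}
Adding edge (1,5): both already in same component {0,1,2,3,4,5,6,7}. No change.
New components: {0,1,2,3,4,5,6,7}
Are 3 and 7 in the same component? yes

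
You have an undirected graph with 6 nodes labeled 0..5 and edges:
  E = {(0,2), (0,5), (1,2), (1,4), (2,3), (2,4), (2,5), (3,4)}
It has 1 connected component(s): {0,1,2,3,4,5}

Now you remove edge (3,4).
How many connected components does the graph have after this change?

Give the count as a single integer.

Initial component count: 1
Remove (3,4): not a bridge. Count unchanged: 1.
  After removal, components: {0,1,2,3,4,5}
New component count: 1

Answer: 1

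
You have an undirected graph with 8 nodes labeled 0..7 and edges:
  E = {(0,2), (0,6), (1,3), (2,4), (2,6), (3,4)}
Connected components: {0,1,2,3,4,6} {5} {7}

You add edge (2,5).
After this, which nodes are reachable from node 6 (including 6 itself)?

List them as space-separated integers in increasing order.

Before: nodes reachable from 6: {0,1,2,3,4,6}
Adding (2,5): merges 6's component with another. Reachability grows.
After: nodes reachable from 6: {0,1,2,3,4,5,6}

Answer: 0 1 2 3 4 5 6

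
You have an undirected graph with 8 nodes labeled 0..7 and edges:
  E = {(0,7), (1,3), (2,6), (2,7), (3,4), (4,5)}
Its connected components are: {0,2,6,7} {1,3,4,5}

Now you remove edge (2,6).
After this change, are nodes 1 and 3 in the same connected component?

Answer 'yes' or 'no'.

Initial components: {0,2,6,7} {1,3,4,5}
Removing edge (2,6): it was a bridge — component count 2 -> 3.
New components: {0,2,7} {1,3,4,5} {6}
Are 1 and 3 in the same component? yes

Answer: yes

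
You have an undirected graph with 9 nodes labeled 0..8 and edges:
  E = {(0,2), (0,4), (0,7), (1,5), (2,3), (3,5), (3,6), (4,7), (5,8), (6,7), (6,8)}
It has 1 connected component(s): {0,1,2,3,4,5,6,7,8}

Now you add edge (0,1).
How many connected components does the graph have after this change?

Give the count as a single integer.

Initial component count: 1
Add (0,1): endpoints already in same component. Count unchanged: 1.
New component count: 1

Answer: 1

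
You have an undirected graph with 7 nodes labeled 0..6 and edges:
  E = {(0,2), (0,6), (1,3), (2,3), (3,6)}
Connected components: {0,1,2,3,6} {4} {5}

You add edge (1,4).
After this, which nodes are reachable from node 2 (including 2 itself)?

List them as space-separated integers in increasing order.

Answer: 0 1 2 3 4 6

Derivation:
Before: nodes reachable from 2: {0,1,2,3,6}
Adding (1,4): merges 2's component with another. Reachability grows.
After: nodes reachable from 2: {0,1,2,3,4,6}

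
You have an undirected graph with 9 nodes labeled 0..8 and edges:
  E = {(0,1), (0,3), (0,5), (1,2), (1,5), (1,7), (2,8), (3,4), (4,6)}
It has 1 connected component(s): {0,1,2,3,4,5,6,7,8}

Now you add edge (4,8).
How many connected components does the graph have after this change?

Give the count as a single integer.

Initial component count: 1
Add (4,8): endpoints already in same component. Count unchanged: 1.
New component count: 1

Answer: 1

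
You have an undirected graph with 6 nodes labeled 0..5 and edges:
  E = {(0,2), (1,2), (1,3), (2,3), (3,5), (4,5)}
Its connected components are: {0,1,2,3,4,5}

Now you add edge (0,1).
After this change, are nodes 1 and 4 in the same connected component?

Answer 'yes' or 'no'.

Answer: yes

Derivation:
Initial components: {0,1,2,3,4,5}
Adding edge (0,1): both already in same component {0,1,2,3,4,5}. No change.
New components: {0,1,2,3,4,5}
Are 1 and 4 in the same component? yes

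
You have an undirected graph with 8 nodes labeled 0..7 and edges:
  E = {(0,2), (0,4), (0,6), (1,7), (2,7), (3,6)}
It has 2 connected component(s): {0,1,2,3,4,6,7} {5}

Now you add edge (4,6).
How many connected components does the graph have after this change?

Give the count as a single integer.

Answer: 2

Derivation:
Initial component count: 2
Add (4,6): endpoints already in same component. Count unchanged: 2.
New component count: 2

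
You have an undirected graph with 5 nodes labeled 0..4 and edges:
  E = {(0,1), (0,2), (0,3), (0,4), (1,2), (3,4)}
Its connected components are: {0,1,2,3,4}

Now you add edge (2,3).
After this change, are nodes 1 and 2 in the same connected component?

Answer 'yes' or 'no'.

Initial components: {0,1,2,3,4}
Adding edge (2,3): both already in same component {0,1,2,3,4}. No change.
New components: {0,1,2,3,4}
Are 1 and 2 in the same component? yes

Answer: yes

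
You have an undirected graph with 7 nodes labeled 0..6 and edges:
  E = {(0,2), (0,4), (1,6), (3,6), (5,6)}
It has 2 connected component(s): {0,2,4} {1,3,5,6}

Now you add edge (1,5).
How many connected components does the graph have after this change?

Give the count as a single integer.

Initial component count: 2
Add (1,5): endpoints already in same component. Count unchanged: 2.
New component count: 2

Answer: 2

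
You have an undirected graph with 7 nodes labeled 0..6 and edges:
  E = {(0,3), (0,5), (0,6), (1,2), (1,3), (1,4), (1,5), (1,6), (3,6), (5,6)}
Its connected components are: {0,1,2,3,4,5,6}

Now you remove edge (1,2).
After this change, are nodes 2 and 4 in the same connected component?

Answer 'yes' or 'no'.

Initial components: {0,1,2,3,4,5,6}
Removing edge (1,2): it was a bridge — component count 1 -> 2.
New components: {0,1,3,4,5,6} {2}
Are 2 and 4 in the same component? no

Answer: no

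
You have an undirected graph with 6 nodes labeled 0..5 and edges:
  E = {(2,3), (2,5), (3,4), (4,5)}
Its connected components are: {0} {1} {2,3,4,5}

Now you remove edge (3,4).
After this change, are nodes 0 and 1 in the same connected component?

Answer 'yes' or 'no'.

Answer: no

Derivation:
Initial components: {0} {1} {2,3,4,5}
Removing edge (3,4): not a bridge — component count unchanged at 3.
New components: {0} {1} {2,3,4,5}
Are 0 and 1 in the same component? no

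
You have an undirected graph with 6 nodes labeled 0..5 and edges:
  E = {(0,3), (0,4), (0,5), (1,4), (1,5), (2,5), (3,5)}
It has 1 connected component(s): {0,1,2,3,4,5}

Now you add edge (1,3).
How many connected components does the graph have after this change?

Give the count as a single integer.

Answer: 1

Derivation:
Initial component count: 1
Add (1,3): endpoints already in same component. Count unchanged: 1.
New component count: 1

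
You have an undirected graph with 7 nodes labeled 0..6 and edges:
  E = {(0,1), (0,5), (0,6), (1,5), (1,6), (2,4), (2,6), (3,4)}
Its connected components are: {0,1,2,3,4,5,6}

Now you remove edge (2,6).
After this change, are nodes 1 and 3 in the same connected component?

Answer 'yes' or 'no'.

Answer: no

Derivation:
Initial components: {0,1,2,3,4,5,6}
Removing edge (2,6): it was a bridge — component count 1 -> 2.
New components: {0,1,5,6} {2,3,4}
Are 1 and 3 in the same component? no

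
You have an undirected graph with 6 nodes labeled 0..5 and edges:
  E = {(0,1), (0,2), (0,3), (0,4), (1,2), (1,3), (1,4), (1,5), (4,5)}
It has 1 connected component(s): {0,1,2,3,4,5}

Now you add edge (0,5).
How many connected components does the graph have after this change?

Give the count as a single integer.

Initial component count: 1
Add (0,5): endpoints already in same component. Count unchanged: 1.
New component count: 1

Answer: 1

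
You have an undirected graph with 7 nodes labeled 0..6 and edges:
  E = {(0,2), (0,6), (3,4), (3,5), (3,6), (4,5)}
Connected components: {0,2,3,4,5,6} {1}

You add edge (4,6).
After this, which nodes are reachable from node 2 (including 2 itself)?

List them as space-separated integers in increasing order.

Answer: 0 2 3 4 5 6

Derivation:
Before: nodes reachable from 2: {0,2,3,4,5,6}
Adding (4,6): both endpoints already in same component. Reachability from 2 unchanged.
After: nodes reachable from 2: {0,2,3,4,5,6}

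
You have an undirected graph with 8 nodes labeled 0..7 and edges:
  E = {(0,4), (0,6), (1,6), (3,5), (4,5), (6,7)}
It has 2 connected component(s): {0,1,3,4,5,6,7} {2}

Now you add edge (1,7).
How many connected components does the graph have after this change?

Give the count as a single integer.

Initial component count: 2
Add (1,7): endpoints already in same component. Count unchanged: 2.
New component count: 2

Answer: 2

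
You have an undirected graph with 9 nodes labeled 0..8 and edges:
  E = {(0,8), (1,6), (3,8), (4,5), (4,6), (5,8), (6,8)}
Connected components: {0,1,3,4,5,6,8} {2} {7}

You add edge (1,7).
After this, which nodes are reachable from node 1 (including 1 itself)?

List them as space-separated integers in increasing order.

Before: nodes reachable from 1: {0,1,3,4,5,6,8}
Adding (1,7): merges 1's component with another. Reachability grows.
After: nodes reachable from 1: {0,1,3,4,5,6,7,8}

Answer: 0 1 3 4 5 6 7 8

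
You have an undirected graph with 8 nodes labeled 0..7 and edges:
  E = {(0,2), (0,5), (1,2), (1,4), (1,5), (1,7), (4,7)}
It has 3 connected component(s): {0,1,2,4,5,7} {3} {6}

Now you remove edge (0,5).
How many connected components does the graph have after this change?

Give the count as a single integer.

Answer: 3

Derivation:
Initial component count: 3
Remove (0,5): not a bridge. Count unchanged: 3.
  After removal, components: {0,1,2,4,5,7} {3} {6}
New component count: 3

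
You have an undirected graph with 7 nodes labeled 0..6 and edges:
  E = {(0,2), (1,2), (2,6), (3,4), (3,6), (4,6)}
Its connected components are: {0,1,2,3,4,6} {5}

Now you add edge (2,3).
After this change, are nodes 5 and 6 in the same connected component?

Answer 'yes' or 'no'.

Initial components: {0,1,2,3,4,6} {5}
Adding edge (2,3): both already in same component {0,1,2,3,4,6}. No change.
New components: {0,1,2,3,4,6} {5}
Are 5 and 6 in the same component? no

Answer: no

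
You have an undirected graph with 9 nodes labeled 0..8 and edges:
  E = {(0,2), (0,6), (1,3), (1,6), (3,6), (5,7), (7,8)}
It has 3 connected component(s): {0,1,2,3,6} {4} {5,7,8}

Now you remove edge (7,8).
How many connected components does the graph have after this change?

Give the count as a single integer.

Initial component count: 3
Remove (7,8): it was a bridge. Count increases: 3 -> 4.
  After removal, components: {0,1,2,3,6} {4} {5,7} {8}
New component count: 4

Answer: 4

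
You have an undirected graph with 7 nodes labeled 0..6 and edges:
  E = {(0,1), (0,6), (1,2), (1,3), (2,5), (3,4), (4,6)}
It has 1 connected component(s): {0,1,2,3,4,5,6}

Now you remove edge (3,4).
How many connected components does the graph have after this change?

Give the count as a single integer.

Answer: 1

Derivation:
Initial component count: 1
Remove (3,4): not a bridge. Count unchanged: 1.
  After removal, components: {0,1,2,3,4,5,6}
New component count: 1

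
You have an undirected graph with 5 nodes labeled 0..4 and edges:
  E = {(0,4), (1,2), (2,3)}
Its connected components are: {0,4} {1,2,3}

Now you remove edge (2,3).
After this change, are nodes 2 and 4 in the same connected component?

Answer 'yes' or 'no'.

Answer: no

Derivation:
Initial components: {0,4} {1,2,3}
Removing edge (2,3): it was a bridge — component count 2 -> 3.
New components: {0,4} {1,2} {3}
Are 2 and 4 in the same component? no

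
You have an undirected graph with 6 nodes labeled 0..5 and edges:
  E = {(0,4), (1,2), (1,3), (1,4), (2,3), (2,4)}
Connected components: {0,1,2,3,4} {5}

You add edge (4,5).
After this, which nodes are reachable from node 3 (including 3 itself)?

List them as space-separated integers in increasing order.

Before: nodes reachable from 3: {0,1,2,3,4}
Adding (4,5): merges 3's component with another. Reachability grows.
After: nodes reachable from 3: {0,1,2,3,4,5}

Answer: 0 1 2 3 4 5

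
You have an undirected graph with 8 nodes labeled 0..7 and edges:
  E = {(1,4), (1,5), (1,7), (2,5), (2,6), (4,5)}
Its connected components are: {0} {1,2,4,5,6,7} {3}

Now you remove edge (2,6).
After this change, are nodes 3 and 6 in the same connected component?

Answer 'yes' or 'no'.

Answer: no

Derivation:
Initial components: {0} {1,2,4,5,6,7} {3}
Removing edge (2,6): it was a bridge — component count 3 -> 4.
New components: {0} {1,2,4,5,7} {3} {6}
Are 3 and 6 in the same component? no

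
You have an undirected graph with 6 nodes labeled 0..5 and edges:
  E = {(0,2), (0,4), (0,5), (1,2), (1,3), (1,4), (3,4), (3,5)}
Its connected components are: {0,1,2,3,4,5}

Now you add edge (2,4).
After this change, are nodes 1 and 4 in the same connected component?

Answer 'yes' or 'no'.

Answer: yes

Derivation:
Initial components: {0,1,2,3,4,5}
Adding edge (2,4): both already in same component {0,1,2,3,4,5}. No change.
New components: {0,1,2,3,4,5}
Are 1 and 4 in the same component? yes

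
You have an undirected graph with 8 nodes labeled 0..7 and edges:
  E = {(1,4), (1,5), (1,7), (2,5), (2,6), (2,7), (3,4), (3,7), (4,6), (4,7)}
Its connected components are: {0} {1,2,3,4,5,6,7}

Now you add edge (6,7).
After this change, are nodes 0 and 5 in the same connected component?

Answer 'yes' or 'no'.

Answer: no

Derivation:
Initial components: {0} {1,2,3,4,5,6,7}
Adding edge (6,7): both already in same component {1,2,3,4,5,6,7}. No change.
New components: {0} {1,2,3,4,5,6,7}
Are 0 and 5 in the same component? no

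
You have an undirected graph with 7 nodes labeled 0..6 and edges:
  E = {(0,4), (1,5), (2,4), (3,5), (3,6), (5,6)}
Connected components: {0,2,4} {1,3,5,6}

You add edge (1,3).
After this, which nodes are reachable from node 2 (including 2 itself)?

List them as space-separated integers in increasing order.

Before: nodes reachable from 2: {0,2,4}
Adding (1,3): both endpoints already in same component. Reachability from 2 unchanged.
After: nodes reachable from 2: {0,2,4}

Answer: 0 2 4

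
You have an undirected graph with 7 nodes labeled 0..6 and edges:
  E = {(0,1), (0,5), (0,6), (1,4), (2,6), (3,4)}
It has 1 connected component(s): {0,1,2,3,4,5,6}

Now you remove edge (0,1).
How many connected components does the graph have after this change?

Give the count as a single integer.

Initial component count: 1
Remove (0,1): it was a bridge. Count increases: 1 -> 2.
  After removal, components: {0,2,5,6} {1,3,4}
New component count: 2

Answer: 2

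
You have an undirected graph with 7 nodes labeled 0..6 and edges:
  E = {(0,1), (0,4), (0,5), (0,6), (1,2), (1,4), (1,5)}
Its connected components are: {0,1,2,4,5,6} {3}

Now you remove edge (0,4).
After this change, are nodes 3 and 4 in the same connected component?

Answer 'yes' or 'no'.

Answer: no

Derivation:
Initial components: {0,1,2,4,5,6} {3}
Removing edge (0,4): not a bridge — component count unchanged at 2.
New components: {0,1,2,4,5,6} {3}
Are 3 and 4 in the same component? no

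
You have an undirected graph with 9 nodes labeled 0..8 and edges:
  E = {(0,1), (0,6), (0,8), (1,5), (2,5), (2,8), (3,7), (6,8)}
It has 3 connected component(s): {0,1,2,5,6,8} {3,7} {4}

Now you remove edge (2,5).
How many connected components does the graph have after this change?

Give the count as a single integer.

Answer: 3

Derivation:
Initial component count: 3
Remove (2,5): not a bridge. Count unchanged: 3.
  After removal, components: {0,1,2,5,6,8} {3,7} {4}
New component count: 3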